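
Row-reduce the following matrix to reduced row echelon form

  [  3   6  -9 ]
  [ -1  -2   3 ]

[[1, 2, -3], [0, 0, 0]]

Multiply ρ1 by 1/3.
  [  1   2  -3 ]
  [ -1  -2   3 ]
Add ρ1 to ρ2.
  [ 1  2  -3 ]
  [ 0  0   0 ]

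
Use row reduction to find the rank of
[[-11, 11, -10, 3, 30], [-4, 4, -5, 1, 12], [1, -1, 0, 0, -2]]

rank = 3

r1 → -1/11·r1
  [  1  -1  10/11  -3/11  -30/11 ]
  [ -4   4     -5      1      12 ]
  [  1  -1      0      0      -2 ]
r2 → r2 + 4·r1
  [ 1  -1   10/11  -3/11  -30/11 ]
  [ 0   0  -15/11  -1/11   12/11 ]
  [ 1  -1       0      0      -2 ]
r3 → r3 − r1
  [ 1  -1   10/11  -3/11  -30/11 ]
  [ 0   0  -15/11  -1/11   12/11 ]
  [ 0   0  -10/11   3/11    8/11 ]
r2 → -11/15·r2
  [ 1  -1   10/11  -3/11  -30/11 ]
  [ 0   0       1   1/15    -4/5 ]
  [ 0   0  -10/11   3/11    8/11 ]
r3 → r3 + 10/11·r2
  [ 1  -1  10/11  -3/11  -30/11 ]
  [ 0   0      1   1/15    -4/5 ]
  [ 0   0      0    1/3       0 ]
r3 → 3·r3
  [ 1  -1  10/11  -3/11  -30/11 ]
  [ 0   0      1   1/15    -4/5 ]
  [ 0   0      0      1       0 ]
r2 → r2 − 1/15·r3
  [ 1  -1  10/11  -3/11  -30/11 ]
  [ 0   0      1      0    -4/5 ]
  [ 0   0      0      1       0 ]
r1 → r1 + 3/11·r3
  [ 1  -1  10/11  0  -30/11 ]
  [ 0   0      1  0    -4/5 ]
  [ 0   0      0  1       0 ]
r1 → r1 − 10/11·r2
  [ 1  -1  0  0    -2 ]
  [ 0   0  1  0  -4/5 ]
  [ 0   0  0  1     0 ]
The reduced form has 3 nonzero rows.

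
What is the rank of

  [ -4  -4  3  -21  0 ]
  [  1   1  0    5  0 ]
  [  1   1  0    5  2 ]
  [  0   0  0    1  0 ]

rank = 4

Multiply R1 by -1/4.
  [ 1  1  -3/4  21/4  0 ]
  [ 1  1     0     5  0 ]
  [ 1  1     0     5  2 ]
  [ 0  0     0     1  0 ]
Subtract R1 from R2.
  [ 1  1  -3/4  21/4  0 ]
  [ 0  0   3/4  -1/4  0 ]
  [ 1  1     0     5  2 ]
  [ 0  0     0     1  0 ]
Subtract R1 from R3.
  [ 1  1  -3/4  21/4  0 ]
  [ 0  0   3/4  -1/4  0 ]
  [ 0  0   3/4  -1/4  2 ]
  [ 0  0     0     1  0 ]
Multiply R2 by 4/3.
  [ 1  1  -3/4  21/4  0 ]
  [ 0  0     1  -1/3  0 ]
  [ 0  0   3/4  -1/4  2 ]
  [ 0  0     0     1  0 ]
Subtract 3/4 times R2 from R3.
  [ 1  1  -3/4  21/4  0 ]
  [ 0  0     1  -1/3  0 ]
  [ 0  0     0     0  2 ]
  [ 0  0     0     1  0 ]
Swap R3 and R4.
  [ 1  1  -3/4  21/4  0 ]
  [ 0  0     1  -1/3  0 ]
  [ 0  0     0     1  0 ]
  [ 0  0     0     0  2 ]
Multiply R4 by 1/2.
  [ 1  1  -3/4  21/4  0 ]
  [ 0  0     1  -1/3  0 ]
  [ 0  0     0     1  0 ]
  [ 0  0     0     0  1 ]
Add 1/3 times R3 to R2.
  [ 1  1  -3/4  21/4  0 ]
  [ 0  0     1     0  0 ]
  [ 0  0     0     1  0 ]
  [ 0  0     0     0  1 ]
Subtract 21/4 times R3 from R1.
  [ 1  1  -3/4  0  0 ]
  [ 0  0     1  0  0 ]
  [ 0  0     0  1  0 ]
  [ 0  0     0  0  1 ]
Add 3/4 times R2 to R1.
  [ 1  1  0  0  0 ]
  [ 0  0  1  0  0 ]
  [ 0  0  0  1  0 ]
  [ 0  0  0  0  1 ]
The reduced form has 4 nonzero rows.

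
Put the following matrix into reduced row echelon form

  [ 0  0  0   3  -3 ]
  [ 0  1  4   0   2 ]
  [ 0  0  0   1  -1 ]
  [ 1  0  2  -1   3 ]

r1 ↔ r4
r4 ← r4 − 3·r3
r1 ← r1 + r3

[[1, 0, 2, 0, 2], [0, 1, 4, 0, 2], [0, 0, 0, 1, -1], [0, 0, 0, 0, 0]]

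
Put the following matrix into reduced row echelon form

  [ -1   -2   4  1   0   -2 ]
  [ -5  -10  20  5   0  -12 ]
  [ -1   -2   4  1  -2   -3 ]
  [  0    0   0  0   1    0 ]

ρ1 ← -1·ρ1
  [  1    2  -4  -1   0    2 ]
  [ -5  -10  20   5   0  -12 ]
  [ -1   -2   4   1  -2   -3 ]
  [  0    0   0   0   1    0 ]
ρ2 ← ρ2 + 5·ρ1
  [  1   2  -4  -1   0   2 ]
  [  0   0   0   0   0  -2 ]
  [ -1  -2   4   1  -2  -3 ]
  [  0   0   0   0   1   0 ]
ρ3 ← ρ3 + ρ1
  [ 1  2  -4  -1   0   2 ]
  [ 0  0   0   0   0  -2 ]
  [ 0  0   0   0  -2  -1 ]
  [ 0  0   0   0   1   0 ]
ρ2 ↔ ρ3
  [ 1  2  -4  -1   0   2 ]
  [ 0  0   0   0  -2  -1 ]
  [ 0  0   0   0   0  -2 ]
  [ 0  0   0   0   1   0 ]
ρ2 ← -1/2·ρ2
  [ 1  2  -4  -1  0    2 ]
  [ 0  0   0   0  1  1/2 ]
  [ 0  0   0   0  0   -2 ]
  [ 0  0   0   0  1    0 ]
ρ4 ← ρ4 − ρ2
  [ 1  2  -4  -1  0     2 ]
  [ 0  0   0   0  1   1/2 ]
  [ 0  0   0   0  0    -2 ]
  [ 0  0   0   0  0  -1/2 ]
ρ3 ← -1/2·ρ3
  [ 1  2  -4  -1  0     2 ]
  [ 0  0   0   0  1   1/2 ]
  [ 0  0   0   0  0     1 ]
  [ 0  0   0   0  0  -1/2 ]
ρ4 ← ρ4 + 1/2·ρ3
  [ 1  2  -4  -1  0    2 ]
  [ 0  0   0   0  1  1/2 ]
  [ 0  0   0   0  0    1 ]
  [ 0  0   0   0  0    0 ]
ρ2 ← ρ2 − 1/2·ρ3
  [ 1  2  -4  -1  0  2 ]
  [ 0  0   0   0  1  0 ]
  [ 0  0   0   0  0  1 ]
  [ 0  0   0   0  0  0 ]
ρ1 ← ρ1 − 2·ρ3
  [ 1  2  -4  -1  0  0 ]
  [ 0  0   0   0  1  0 ]
  [ 0  0   0   0  0  1 ]
  [ 0  0   0   0  0  0 ]

[[1, 2, -4, -1, 0, 0], [0, 0, 0, 0, 1, 0], [0, 0, 0, 0, 0, 1], [0, 0, 0, 0, 0, 0]]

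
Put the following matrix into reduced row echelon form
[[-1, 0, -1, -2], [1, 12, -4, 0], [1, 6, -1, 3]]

[[1, 0, 0, -2], [0, 1, 0, 3/2], [0, 0, 1, 4]]

ρ1 → -1·ρ1
  [ 1   0   1  2 ]
  [ 1  12  -4  0 ]
  [ 1   6  -1  3 ]
ρ2 → ρ2 − ρ1
  [ 1   0   1   2 ]
  [ 0  12  -5  -2 ]
  [ 1   6  -1   3 ]
ρ3 → ρ3 − ρ1
  [ 1   0   1   2 ]
  [ 0  12  -5  -2 ]
  [ 0   6  -2   1 ]
ρ2 → 1/12·ρ2
  [ 1  0      1     2 ]
  [ 0  1  -5/12  -1/6 ]
  [ 0  6     -2     1 ]
ρ3 → ρ3 − 6·ρ2
  [ 1  0      1     2 ]
  [ 0  1  -5/12  -1/6 ]
  [ 0  0    1/2     2 ]
ρ3 → 2·ρ3
  [ 1  0      1     2 ]
  [ 0  1  -5/12  -1/6 ]
  [ 0  0      1     4 ]
ρ2 → ρ2 + 5/12·ρ3
  [ 1  0  1    2 ]
  [ 0  1  0  3/2 ]
  [ 0  0  1    4 ]
ρ1 → ρ1 − ρ3
  [ 1  0  0   -2 ]
  [ 0  1  0  3/2 ]
  [ 0  0  1    4 ]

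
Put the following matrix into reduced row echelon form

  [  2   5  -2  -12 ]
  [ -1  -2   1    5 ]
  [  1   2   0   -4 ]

R1 := 1/2·R1
  [  1  5/2  -1  -6 ]
  [ -1   -2   1   5 ]
  [  1    2   0  -4 ]
R2 := R2 + R1
  [ 1  5/2  -1  -6 ]
  [ 0  1/2   0  -1 ]
  [ 1    2   0  -4 ]
R3 := R3 − R1
  [ 1   5/2  -1  -6 ]
  [ 0   1/2   0  -1 ]
  [ 0  -1/2   1   2 ]
R2 := 2·R2
  [ 1   5/2  -1  -6 ]
  [ 0     1   0  -2 ]
  [ 0  -1/2   1   2 ]
R3 := R3 + 1/2·R2
  [ 1  5/2  -1  -6 ]
  [ 0    1   0  -2 ]
  [ 0    0   1   1 ]
R1 := R1 + R3
  [ 1  5/2  0  -5 ]
  [ 0    1  0  -2 ]
  [ 0    0  1   1 ]
R1 := R1 − 5/2·R2
  [ 1  0  0   0 ]
  [ 0  1  0  -2 ]
  [ 0  0  1   1 ]

[[1, 0, 0, 0], [0, 1, 0, -2], [0, 0, 1, 1]]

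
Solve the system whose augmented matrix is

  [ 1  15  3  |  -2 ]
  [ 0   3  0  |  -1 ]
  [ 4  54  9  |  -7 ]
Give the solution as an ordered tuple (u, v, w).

(2, -1/3, 1/3)

ρ3 := ρ3 − 4·ρ1
ρ2 := 1/3·ρ2
ρ3 := ρ3 + 6·ρ2
ρ3 := -1/3·ρ3
ρ1 := ρ1 − 3·ρ3
ρ1 := ρ1 − 15·ρ2
Reading off the last column: u = 2, v = -1/3, w = 1/3.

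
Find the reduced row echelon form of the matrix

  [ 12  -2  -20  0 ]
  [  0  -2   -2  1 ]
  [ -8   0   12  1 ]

r1 ← 1/12·r1
  [  1  -1/6  -5/3  0 ]
  [  0    -2    -2  1 ]
  [ -8     0    12  1 ]
r3 ← r3 + 8·r1
  [ 1  -1/6  -5/3  0 ]
  [ 0    -2    -2  1 ]
  [ 0  -4/3  -4/3  1 ]
r2 ← -1/2·r2
  [ 1  -1/6  -5/3     0 ]
  [ 0     1     1  -1/2 ]
  [ 0  -4/3  -4/3     1 ]
r3 ← r3 + 4/3·r2
  [ 1  -1/6  -5/3     0 ]
  [ 0     1     1  -1/2 ]
  [ 0     0     0   1/3 ]
r3 ← 3·r3
  [ 1  -1/6  -5/3     0 ]
  [ 0     1     1  -1/2 ]
  [ 0     0     0     1 ]
r2 ← r2 + 1/2·r3
  [ 1  -1/6  -5/3  0 ]
  [ 0     1     1  0 ]
  [ 0     0     0  1 ]
r1 ← r1 + 1/6·r2
  [ 1  0  -3/2  0 ]
  [ 0  1     1  0 ]
  [ 0  0     0  1 ]

[[1, 0, -3/2, 0], [0, 1, 1, 0], [0, 0, 0, 1]]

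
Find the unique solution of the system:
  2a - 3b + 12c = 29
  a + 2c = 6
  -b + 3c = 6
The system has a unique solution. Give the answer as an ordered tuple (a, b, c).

(4, -3, 1)

Form the augmented matrix and row-reduce:
  [ 2  -3  12  |  29 ]
  [ 1   0   2  |   6 ]
  [ 0  -1   3  |   6 ]
ρ1 -> 1/2·ρ1
  [ 1  -3/2  6  |  29/2 ]
  [ 1     0  2  |     6 ]
  [ 0    -1  3  |     6 ]
ρ2 -> ρ2 − ρ1
  [ 1  -3/2   6  |   29/2 ]
  [ 0   3/2  -4  |  -17/2 ]
  [ 0    -1   3  |      6 ]
ρ2 -> 2/3·ρ2
  [ 1  -3/2     6  |   29/2 ]
  [ 0     1  -8/3  |  -17/3 ]
  [ 0    -1     3  |      6 ]
ρ3 -> ρ3 + ρ2
  [ 1  -3/2     6  |   29/2 ]
  [ 0     1  -8/3  |  -17/3 ]
  [ 0     0   1/3  |    1/3 ]
ρ3 -> 3·ρ3
  [ 1  -3/2     6  |   29/2 ]
  [ 0     1  -8/3  |  -17/3 ]
  [ 0     0     1  |      1 ]
ρ2 -> ρ2 + 8/3·ρ3
  [ 1  -3/2  6  |  29/2 ]
  [ 0     1  0  |    -3 ]
  [ 0     0  1  |     1 ]
ρ1 -> ρ1 − 6·ρ3
  [ 1  -3/2  0  |  17/2 ]
  [ 0     1  0  |    -3 ]
  [ 0     0  1  |     1 ]
ρ1 -> ρ1 + 3/2·ρ2
  [ 1  0  0  |   4 ]
  [ 0  1  0  |  -3 ]
  [ 0  0  1  |   1 ]
Reading off the last column: a = 4, b = -3, c = 1.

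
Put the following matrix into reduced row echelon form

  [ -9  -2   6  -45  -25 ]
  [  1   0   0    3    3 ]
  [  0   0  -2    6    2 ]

r1 -> -1/9·r1
  [ 1  2/9  -2/3  5  25/9 ]
  [ 1    0     0  3     3 ]
  [ 0    0    -2  6     2 ]
r2 -> r2 − r1
  [ 1   2/9  -2/3   5  25/9 ]
  [ 0  -2/9   2/3  -2   2/9 ]
  [ 0     0    -2   6     2 ]
r2 -> -9/2·r2
  [ 1  2/9  -2/3  5  25/9 ]
  [ 0    1    -3  9    -1 ]
  [ 0    0    -2  6     2 ]
r3 -> -1/2·r3
  [ 1  2/9  -2/3   5  25/9 ]
  [ 0    1    -3   9    -1 ]
  [ 0    0     1  -3    -1 ]
r2 -> r2 + 3·r3
  [ 1  2/9  -2/3   5  25/9 ]
  [ 0    1     0   0    -4 ]
  [ 0    0     1  -3    -1 ]
r1 -> r1 + 2/3·r3
  [ 1  2/9  0   3  19/9 ]
  [ 0    1  0   0    -4 ]
  [ 0    0  1  -3    -1 ]
r1 -> r1 − 2/9·r2
  [ 1  0  0   3   3 ]
  [ 0  1  0   0  -4 ]
  [ 0  0  1  -3  -1 ]

[[1, 0, 0, 3, 3], [0, 1, 0, 0, -4], [0, 0, 1, -3, -1]]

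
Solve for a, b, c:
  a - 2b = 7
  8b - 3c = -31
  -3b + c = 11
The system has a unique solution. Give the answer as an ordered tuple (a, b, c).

Form the augmented matrix and row-reduce:
  [ 1  -2   0  |    7 ]
  [ 0   8  -3  |  -31 ]
  [ 0  -3   1  |   11 ]
Multiply R2 by 1/8.
Add 3 times R2 to R3.
Multiply R3 by -8.
Add 3/8 times R3 to R2.
Add 2 times R2 to R1.
Reading off the last column: a = 3, b = -2, c = 5.

(3, -2, 5)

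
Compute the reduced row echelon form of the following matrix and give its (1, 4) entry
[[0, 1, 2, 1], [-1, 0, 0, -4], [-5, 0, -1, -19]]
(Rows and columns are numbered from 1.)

4

R1 <=> R2
  [ -1  0   0   -4 ]
  [  0  1   2    1 ]
  [ -5  0  -1  -19 ]
R1 → -1·R1
  [  1  0   0    4 ]
  [  0  1   2    1 ]
  [ -5  0  -1  -19 ]
R3 → R3 + 5·R1
  [ 1  0   0  4 ]
  [ 0  1   2  1 ]
  [ 0  0  -1  1 ]
R3 → -1·R3
  [ 1  0  0   4 ]
  [ 0  1  2   1 ]
  [ 0  0  1  -1 ]
R2 → R2 − 2·R3
  [ 1  0  0   4 ]
  [ 0  1  0   3 ]
  [ 0  0  1  -1 ]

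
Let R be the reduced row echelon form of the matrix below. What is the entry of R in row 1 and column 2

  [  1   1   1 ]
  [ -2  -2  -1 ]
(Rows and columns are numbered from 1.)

R2 -> R2 + 2·R1
  [ 1  1  1 ]
  [ 0  0  1 ]
R1 -> R1 − R2
  [ 1  1  0 ]
  [ 0  0  1 ]

1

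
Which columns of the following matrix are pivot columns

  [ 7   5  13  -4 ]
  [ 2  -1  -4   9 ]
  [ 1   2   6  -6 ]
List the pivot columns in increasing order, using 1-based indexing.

1, 2, 3

R1 := 1/7·R1
  [ 1  5/7  13/7  -4/7 ]
  [ 2   -1    -4     9 ]
  [ 1    2     6    -6 ]
R2 := R2 − 2·R1
  [ 1    5/7   13/7  -4/7 ]
  [ 0  -17/7  -54/7  71/7 ]
  [ 1      2      6    -6 ]
R3 := R3 − R1
  [ 1    5/7   13/7   -4/7 ]
  [ 0  -17/7  -54/7   71/7 ]
  [ 0    9/7   29/7  -38/7 ]
R2 := -7/17·R2
  [ 1  5/7   13/7    -4/7 ]
  [ 0    1  54/17  -71/17 ]
  [ 0  9/7   29/7   -38/7 ]
R3 := R3 − 9/7·R2
  [ 1  5/7   13/7    -4/7 ]
  [ 0    1  54/17  -71/17 ]
  [ 0    0   1/17   -1/17 ]
R3 := 17·R3
  [ 1  5/7   13/7    -4/7 ]
  [ 0    1  54/17  -71/17 ]
  [ 0    0      1      -1 ]
R2 := R2 − 54/17·R3
  [ 1  5/7  13/7  -4/7 ]
  [ 0    1     0    -1 ]
  [ 0    0     1    -1 ]
R1 := R1 − 13/7·R3
  [ 1  5/7  0  9/7 ]
  [ 0    1  0   -1 ]
  [ 0    0  1   -1 ]
R1 := R1 − 5/7·R2
  [ 1  0  0   2 ]
  [ 0  1  0  -1 ]
  [ 0  0  1  -1 ]
Pivot columns are the columns containing a leading 1.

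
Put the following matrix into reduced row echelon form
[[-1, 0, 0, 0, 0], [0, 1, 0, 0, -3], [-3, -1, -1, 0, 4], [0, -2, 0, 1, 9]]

[[1, 0, 0, 0, 0], [0, 1, 0, 0, -3], [0, 0, 1, 0, -1], [0, 0, 0, 1, 3]]

Multiply ρ1 by -1.
  [  1   0   0  0   0 ]
  [  0   1   0  0  -3 ]
  [ -3  -1  -1  0   4 ]
  [  0  -2   0  1   9 ]
Add 3 times ρ1 to ρ3.
  [ 1   0   0  0   0 ]
  [ 0   1   0  0  -3 ]
  [ 0  -1  -1  0   4 ]
  [ 0  -2   0  1   9 ]
Add ρ2 to ρ3.
  [ 1   0   0  0   0 ]
  [ 0   1   0  0  -3 ]
  [ 0   0  -1  0   1 ]
  [ 0  -2   0  1   9 ]
Add 2 times ρ2 to ρ4.
  [ 1  0   0  0   0 ]
  [ 0  1   0  0  -3 ]
  [ 0  0  -1  0   1 ]
  [ 0  0   0  1   3 ]
Multiply ρ3 by -1.
  [ 1  0  0  0   0 ]
  [ 0  1  0  0  -3 ]
  [ 0  0  1  0  -1 ]
  [ 0  0  0  1   3 ]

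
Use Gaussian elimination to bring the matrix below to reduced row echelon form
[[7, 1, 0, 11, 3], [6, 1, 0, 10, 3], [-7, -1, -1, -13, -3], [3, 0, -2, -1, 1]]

[[1, 0, 0, 1, 0], [0, 1, 0, 4, 0], [0, 0, 1, 2, 0], [0, 0, 0, 0, 1]]

R1 := 1/7·R1
  [  1  1/7   0  11/7  3/7 ]
  [  6    1   0    10    3 ]
  [ -7   -1  -1   -13   -3 ]
  [  3    0  -2    -1    1 ]
R2 := R2 − 6·R1
  [  1  1/7   0  11/7  3/7 ]
  [  0  1/7   0   4/7  3/7 ]
  [ -7   -1  -1   -13   -3 ]
  [  3    0  -2    -1    1 ]
R3 := R3 + 7·R1
  [ 1  1/7   0  11/7  3/7 ]
  [ 0  1/7   0   4/7  3/7 ]
  [ 0    0  -1    -2    0 ]
  [ 3    0  -2    -1    1 ]
R4 := R4 − 3·R1
  [ 1   1/7   0   11/7   3/7 ]
  [ 0   1/7   0    4/7   3/7 ]
  [ 0     0  -1     -2     0 ]
  [ 0  -3/7  -2  -40/7  -2/7 ]
R2 := 7·R2
  [ 1   1/7   0   11/7   3/7 ]
  [ 0     1   0      4     3 ]
  [ 0     0  -1     -2     0 ]
  [ 0  -3/7  -2  -40/7  -2/7 ]
R4 := R4 + 3/7·R2
  [ 1  1/7   0  11/7  3/7 ]
  [ 0    1   0     4    3 ]
  [ 0    0  -1    -2    0 ]
  [ 0    0  -2    -4    1 ]
R3 := -1·R3
  [ 1  1/7   0  11/7  3/7 ]
  [ 0    1   0     4    3 ]
  [ 0    0   1     2    0 ]
  [ 0    0  -2    -4    1 ]
R4 := R4 + 2·R3
  [ 1  1/7  0  11/7  3/7 ]
  [ 0    1  0     4    3 ]
  [ 0    0  1     2    0 ]
  [ 0    0  0     0    1 ]
R2 := R2 − 3·R4
  [ 1  1/7  0  11/7  3/7 ]
  [ 0    1  0     4    0 ]
  [ 0    0  1     2    0 ]
  [ 0    0  0     0    1 ]
R1 := R1 − 3/7·R4
  [ 1  1/7  0  11/7  0 ]
  [ 0    1  0     4  0 ]
  [ 0    0  1     2  0 ]
  [ 0    0  0     0  1 ]
R1 := R1 − 1/7·R2
  [ 1  0  0  1  0 ]
  [ 0  1  0  4  0 ]
  [ 0  0  1  2  0 ]
  [ 0  0  0  0  1 ]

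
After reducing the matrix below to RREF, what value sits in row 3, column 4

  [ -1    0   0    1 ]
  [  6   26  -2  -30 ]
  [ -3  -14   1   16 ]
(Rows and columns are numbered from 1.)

Multiply R1 by -1.
Subtract 6 times R1 from R2.
Add 3 times R1 to R3.
Multiply R2 by 1/26.
Add 14 times R2 to R3.
Multiply R3 by -13.
Add 1/13 times R3 to R2.

-1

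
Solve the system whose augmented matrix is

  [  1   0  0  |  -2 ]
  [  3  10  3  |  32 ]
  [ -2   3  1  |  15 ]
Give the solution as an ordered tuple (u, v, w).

r2 → r2 − 3·r1
r3 → r3 + 2·r1
r2 → 1/10·r2
r3 → r3 − 3·r2
r3 → 10·r3
r2 → r2 − 3/10·r3
Reading off the last column: u = -2, v = 5, w = -4.

(-2, 5, -4)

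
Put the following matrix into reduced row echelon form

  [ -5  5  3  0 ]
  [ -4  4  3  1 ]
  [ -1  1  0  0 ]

ρ1 → -1/5·ρ1
  [  1  -1  -3/5  0 ]
  [ -4   4     3  1 ]
  [ -1   1     0  0 ]
ρ2 → ρ2 + 4·ρ1
  [  1  -1  -3/5  0 ]
  [  0   0   3/5  1 ]
  [ -1   1     0  0 ]
ρ3 → ρ3 + ρ1
  [ 1  -1  -3/5  0 ]
  [ 0   0   3/5  1 ]
  [ 0   0  -3/5  0 ]
ρ2 → 5/3·ρ2
  [ 1  -1  -3/5    0 ]
  [ 0   0     1  5/3 ]
  [ 0   0  -3/5    0 ]
ρ3 → ρ3 + 3/5·ρ2
  [ 1  -1  -3/5    0 ]
  [ 0   0     1  5/3 ]
  [ 0   0     0    1 ]
ρ2 → ρ2 − 5/3·ρ3
  [ 1  -1  -3/5  0 ]
  [ 0   0     1  0 ]
  [ 0   0     0  1 ]
ρ1 → ρ1 + 3/5·ρ2
  [ 1  -1  0  0 ]
  [ 0   0  1  0 ]
  [ 0   0  0  1 ]

[[1, -1, 0, 0], [0, 0, 1, 0], [0, 0, 0, 1]]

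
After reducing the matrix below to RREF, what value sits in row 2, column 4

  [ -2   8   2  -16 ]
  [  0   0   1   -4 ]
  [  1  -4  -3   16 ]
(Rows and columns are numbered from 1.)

Multiply R1 by -1/2.
  [ 1  -4  -1   8 ]
  [ 0   0   1  -4 ]
  [ 1  -4  -3  16 ]
Subtract R1 from R3.
  [ 1  -4  -1   8 ]
  [ 0   0   1  -4 ]
  [ 0   0  -2   8 ]
Add 2 times R2 to R3.
  [ 1  -4  -1   8 ]
  [ 0   0   1  -4 ]
  [ 0   0   0   0 ]
Add R2 to R1.
  [ 1  -4  0   4 ]
  [ 0   0  1  -4 ]
  [ 0   0  0   0 ]

-4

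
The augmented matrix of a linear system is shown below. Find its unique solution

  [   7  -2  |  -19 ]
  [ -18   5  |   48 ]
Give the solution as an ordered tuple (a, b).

R1 ← 1/7·R1
  [   1  -2/7  |  -19/7 ]
  [ -18     5  |     48 ]
R2 ← R2 + 18·R1
  [ 1  -2/7  |  -19/7 ]
  [ 0  -1/7  |   -6/7 ]
R2 ← -7·R2
  [ 1  -2/7  |  -19/7 ]
  [ 0     1  |      6 ]
R1 ← R1 + 2/7·R2
  [ 1  0  |  -1 ]
  [ 0  1  |   6 ]
Reading off the last column: a = -1, b = 6.

(-1, 6)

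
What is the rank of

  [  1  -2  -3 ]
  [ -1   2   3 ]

R2 -> R2 + R1
  [ 1  -2  -3 ]
  [ 0   0   0 ]
The reduced form has 1 nonzero row.

rank = 1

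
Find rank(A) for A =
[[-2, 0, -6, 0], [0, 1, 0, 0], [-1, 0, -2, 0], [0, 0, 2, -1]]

rank = 4

R1 -> -1/2·R1
R3 -> R3 + R1
R4 -> R4 − 2·R3
R4 -> -1·R4
R1 -> R1 − 3·R3
The reduced form has 4 nonzero rows.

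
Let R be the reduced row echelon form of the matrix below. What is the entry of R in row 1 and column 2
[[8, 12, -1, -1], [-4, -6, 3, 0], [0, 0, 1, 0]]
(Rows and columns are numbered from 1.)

ρ1 ← 1/8·ρ1
ρ2 ← ρ2 + 4·ρ1
ρ2 ← 2/5·ρ2
ρ3 ← ρ3 − ρ2
ρ3 ← 5·ρ3
ρ2 ← ρ2 + 1/5·ρ3
ρ1 ← ρ1 + 1/8·ρ3
ρ1 ← ρ1 + 1/8·ρ2

3/2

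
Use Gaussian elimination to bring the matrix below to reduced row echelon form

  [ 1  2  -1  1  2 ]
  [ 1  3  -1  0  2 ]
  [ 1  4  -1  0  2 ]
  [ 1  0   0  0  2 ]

R2 ← R2 − R1
  [ 1  2  -1   1  2 ]
  [ 0  1   0  -1  0 ]
  [ 1  4  -1   0  2 ]
  [ 1  0   0   0  2 ]
R3 ← R3 − R1
  [ 1  2  -1   1  2 ]
  [ 0  1   0  -1  0 ]
  [ 0  2   0  -1  0 ]
  [ 1  0   0   0  2 ]
R4 ← R4 − R1
  [ 1   2  -1   1  2 ]
  [ 0   1   0  -1  0 ]
  [ 0   2   0  -1  0 ]
  [ 0  -2   1  -1  0 ]
R3 ← R3 − 2·R2
  [ 1   2  -1   1  2 ]
  [ 0   1   0  -1  0 ]
  [ 0   0   0   1  0 ]
  [ 0  -2   1  -1  0 ]
R4 ← R4 + 2·R2
  [ 1  2  -1   1  2 ]
  [ 0  1   0  -1  0 ]
  [ 0  0   0   1  0 ]
  [ 0  0   1  -3  0 ]
R3 <=> R4
  [ 1  2  -1   1  2 ]
  [ 0  1   0  -1  0 ]
  [ 0  0   1  -3  0 ]
  [ 0  0   0   1  0 ]
R3 ← R3 + 3·R4
  [ 1  2  -1   1  2 ]
  [ 0  1   0  -1  0 ]
  [ 0  0   1   0  0 ]
  [ 0  0   0   1  0 ]
R2 ← R2 + R4
  [ 1  2  -1  1  2 ]
  [ 0  1   0  0  0 ]
  [ 0  0   1  0  0 ]
  [ 0  0   0  1  0 ]
R1 ← R1 − R4
  [ 1  2  -1  0  2 ]
  [ 0  1   0  0  0 ]
  [ 0  0   1  0  0 ]
  [ 0  0   0  1  0 ]
R1 ← R1 + R3
  [ 1  2  0  0  2 ]
  [ 0  1  0  0  0 ]
  [ 0  0  1  0  0 ]
  [ 0  0  0  1  0 ]
R1 ← R1 − 2·R2
  [ 1  0  0  0  2 ]
  [ 0  1  0  0  0 ]
  [ 0  0  1  0  0 ]
  [ 0  0  0  1  0 ]

[[1, 0, 0, 0, 2], [0, 1, 0, 0, 0], [0, 0, 1, 0, 0], [0, 0, 0, 1, 0]]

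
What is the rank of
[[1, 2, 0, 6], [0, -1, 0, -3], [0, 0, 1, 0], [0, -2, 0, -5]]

rank = 4

Multiply ρ2 by -1.
  [ 1   2  0   6 ]
  [ 0   1  0   3 ]
  [ 0   0  1   0 ]
  [ 0  -2  0  -5 ]
Add 2 times ρ2 to ρ4.
  [ 1  2  0  6 ]
  [ 0  1  0  3 ]
  [ 0  0  1  0 ]
  [ 0  0  0  1 ]
Subtract 3 times ρ4 from ρ2.
  [ 1  2  0  6 ]
  [ 0  1  0  0 ]
  [ 0  0  1  0 ]
  [ 0  0  0  1 ]
Subtract 6 times ρ4 from ρ1.
  [ 1  2  0  0 ]
  [ 0  1  0  0 ]
  [ 0  0  1  0 ]
  [ 0  0  0  1 ]
Subtract 2 times ρ2 from ρ1.
  [ 1  0  0  0 ]
  [ 0  1  0  0 ]
  [ 0  0  1  0 ]
  [ 0  0  0  1 ]
The reduced form has 4 nonzero rows.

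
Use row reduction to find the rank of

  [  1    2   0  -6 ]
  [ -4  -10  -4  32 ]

rank = 2

ρ2 ← ρ2 + 4·ρ1
  [ 1   2   0  -6 ]
  [ 0  -2  -4   8 ]
ρ2 ← -1/2·ρ2
  [ 1  2  0  -6 ]
  [ 0  1  2  -4 ]
ρ1 ← ρ1 − 2·ρ2
  [ 1  0  -4   2 ]
  [ 0  1   2  -4 ]
The reduced form has 2 nonzero rows.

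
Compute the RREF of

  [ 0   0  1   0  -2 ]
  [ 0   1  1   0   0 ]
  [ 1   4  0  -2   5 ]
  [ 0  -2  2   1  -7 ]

r1 ↔ r3
  [ 1   4  0  -2   5 ]
  [ 0   1  1   0   0 ]
  [ 0   0  1   0  -2 ]
  [ 0  -2  2   1  -7 ]
r4 ← r4 + 2·r2
  [ 1  4  0  -2   5 ]
  [ 0  1  1   0   0 ]
  [ 0  0  1   0  -2 ]
  [ 0  0  4   1  -7 ]
r4 ← r4 − 4·r3
  [ 1  4  0  -2   5 ]
  [ 0  1  1   0   0 ]
  [ 0  0  1   0  -2 ]
  [ 0  0  0   1   1 ]
r1 ← r1 + 2·r4
  [ 1  4  0  0   7 ]
  [ 0  1  1  0   0 ]
  [ 0  0  1  0  -2 ]
  [ 0  0  0  1   1 ]
r2 ← r2 − r3
  [ 1  4  0  0   7 ]
  [ 0  1  0  0   2 ]
  [ 0  0  1  0  -2 ]
  [ 0  0  0  1   1 ]
r1 ← r1 − 4·r2
  [ 1  0  0  0  -1 ]
  [ 0  1  0  0   2 ]
  [ 0  0  1  0  -2 ]
  [ 0  0  0  1   1 ]

[[1, 0, 0, 0, -1], [0, 1, 0, 0, 2], [0, 0, 1, 0, -2], [0, 0, 0, 1, 1]]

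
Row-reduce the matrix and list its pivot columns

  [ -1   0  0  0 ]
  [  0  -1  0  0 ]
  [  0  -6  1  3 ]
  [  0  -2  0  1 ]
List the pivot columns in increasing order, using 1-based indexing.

Multiply r1 by -1.
Multiply r2 by -1.
Add 6 times r2 to r3.
Add 2 times r2 to r4.
Subtract 3 times r4 from r3.
Pivot columns are the columns containing a leading 1.

1, 2, 3, 4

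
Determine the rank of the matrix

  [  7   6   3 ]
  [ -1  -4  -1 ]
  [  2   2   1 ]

Multiply r1 by 1/7.
  [  1  6/7  3/7 ]
  [ -1   -4   -1 ]
  [  2    2    1 ]
Add r1 to r2.
  [ 1    6/7   3/7 ]
  [ 0  -22/7  -4/7 ]
  [ 2      2     1 ]
Subtract 2 times r1 from r3.
  [ 1    6/7   3/7 ]
  [ 0  -22/7  -4/7 ]
  [ 0    2/7   1/7 ]
Multiply r2 by -7/22.
  [ 1  6/7   3/7 ]
  [ 0    1  2/11 ]
  [ 0  2/7   1/7 ]
Subtract 2/7 times r2 from r3.
  [ 1  6/7   3/7 ]
  [ 0    1  2/11 ]
  [ 0    0  1/11 ]
Multiply r3 by 11.
  [ 1  6/7   3/7 ]
  [ 0    1  2/11 ]
  [ 0    0     1 ]
Subtract 2/11 times r3 from r2.
  [ 1  6/7  3/7 ]
  [ 0    1    0 ]
  [ 0    0    1 ]
Subtract 3/7 times r3 from r1.
  [ 1  6/7  0 ]
  [ 0    1  0 ]
  [ 0    0  1 ]
Subtract 6/7 times r2 from r1.
  [ 1  0  0 ]
  [ 0  1  0 ]
  [ 0  0  1 ]
The reduced form has 3 nonzero rows.

rank = 3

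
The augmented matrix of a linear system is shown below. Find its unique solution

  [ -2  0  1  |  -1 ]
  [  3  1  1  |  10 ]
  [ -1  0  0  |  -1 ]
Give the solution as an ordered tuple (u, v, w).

(1, 6, 1)

ρ1 → -1/2·ρ1
  [  1  0  -1/2  |  1/2 ]
  [  3  1     1  |   10 ]
  [ -1  0     0  |   -1 ]
ρ2 → ρ2 − 3·ρ1
  [  1  0  -1/2  |   1/2 ]
  [  0  1   5/2  |  17/2 ]
  [ -1  0     0  |    -1 ]
ρ3 → ρ3 + ρ1
  [ 1  0  -1/2  |   1/2 ]
  [ 0  1   5/2  |  17/2 ]
  [ 0  0  -1/2  |  -1/2 ]
ρ3 → -2·ρ3
  [ 1  0  -1/2  |   1/2 ]
  [ 0  1   5/2  |  17/2 ]
  [ 0  0     1  |     1 ]
ρ2 → ρ2 − 5/2·ρ3
  [ 1  0  -1/2  |  1/2 ]
  [ 0  1     0  |    6 ]
  [ 0  0     1  |    1 ]
ρ1 → ρ1 + 1/2·ρ3
  [ 1  0  0  |  1 ]
  [ 0  1  0  |  6 ]
  [ 0  0  1  |  1 ]
Reading off the last column: u = 1, v = 6, w = 1.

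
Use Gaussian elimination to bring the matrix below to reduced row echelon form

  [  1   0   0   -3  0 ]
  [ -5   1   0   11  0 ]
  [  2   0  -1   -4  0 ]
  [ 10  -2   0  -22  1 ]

[[1, 0, 0, -3, 0], [0, 1, 0, -4, 0], [0, 0, 1, -2, 0], [0, 0, 0, 0, 1]]

Add 5 times R1 to R2.
  [  1   0   0   -3  0 ]
  [  0   1   0   -4  0 ]
  [  2   0  -1   -4  0 ]
  [ 10  -2   0  -22  1 ]
Subtract 2 times R1 from R3.
  [  1   0   0   -3  0 ]
  [  0   1   0   -4  0 ]
  [  0   0  -1    2  0 ]
  [ 10  -2   0  -22  1 ]
Subtract 10 times R1 from R4.
  [ 1   0   0  -3  0 ]
  [ 0   1   0  -4  0 ]
  [ 0   0  -1   2  0 ]
  [ 0  -2   0   8  1 ]
Add 2 times R2 to R4.
  [ 1  0   0  -3  0 ]
  [ 0  1   0  -4  0 ]
  [ 0  0  -1   2  0 ]
  [ 0  0   0   0  1 ]
Multiply R3 by -1.
  [ 1  0  0  -3  0 ]
  [ 0  1  0  -4  0 ]
  [ 0  0  1  -2  0 ]
  [ 0  0  0   0  1 ]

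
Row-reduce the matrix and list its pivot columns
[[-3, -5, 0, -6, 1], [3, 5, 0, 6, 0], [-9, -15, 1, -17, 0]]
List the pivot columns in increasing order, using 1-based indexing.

1, 3, 5

R1 -> -1/3·R1
R2 -> R2 − 3·R1
R3 -> R3 + 9·R1
R2 <=> R3
R2 -> R2 + 3·R3
R1 -> R1 + 1/3·R3
Pivot columns are the columns containing a leading 1.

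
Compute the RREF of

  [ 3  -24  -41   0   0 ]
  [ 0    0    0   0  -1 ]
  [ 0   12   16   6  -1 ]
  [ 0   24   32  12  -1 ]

ρ1 -> 1/3·ρ1
ρ2 ↔ ρ3
ρ2 -> 1/12·ρ2
ρ4 -> ρ4 − 24·ρ2
ρ3 -> -1·ρ3
ρ4 -> ρ4 − ρ3
ρ2 -> ρ2 + 1/12·ρ3
ρ1 -> ρ1 + 8·ρ2

[[1, 0, -3, 4, 0], [0, 1, 4/3, 1/2, 0], [0, 0, 0, 0, 1], [0, 0, 0, 0, 0]]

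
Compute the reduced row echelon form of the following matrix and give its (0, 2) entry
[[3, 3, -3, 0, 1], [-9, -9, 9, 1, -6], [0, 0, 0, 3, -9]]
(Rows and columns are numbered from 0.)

r1 := 1/3·r1
  [  1   1  -1  0  1/3 ]
  [ -9  -9   9  1   -6 ]
  [  0   0   0  3   -9 ]
r2 := r2 + 9·r1
  [ 1  1  -1  0  1/3 ]
  [ 0  0   0  1   -3 ]
  [ 0  0   0  3   -9 ]
r3 := r3 − 3·r2
  [ 1  1  -1  0  1/3 ]
  [ 0  0   0  1   -3 ]
  [ 0  0   0  0    0 ]

-1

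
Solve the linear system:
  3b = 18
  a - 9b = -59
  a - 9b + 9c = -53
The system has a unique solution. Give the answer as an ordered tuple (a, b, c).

Form the augmented matrix and row-reduce:
  [ 0   3  0  |   18 ]
  [ 1  -9  0  |  -59 ]
  [ 1  -9  9  |  -53 ]
ρ1 <-> ρ2
ρ3 := ρ3 − ρ1
ρ2 := 1/3·ρ2
ρ3 := 1/9·ρ3
ρ1 := ρ1 + 9·ρ2
Reading off the last column: a = -5, b = 6, c = 2/3.

(-5, 6, 2/3)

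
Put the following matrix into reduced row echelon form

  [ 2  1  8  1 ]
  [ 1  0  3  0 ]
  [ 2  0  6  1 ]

ρ1 := 1/2·ρ1
  [ 1  1/2  4  1/2 ]
  [ 1    0  3    0 ]
  [ 2    0  6    1 ]
ρ2 := ρ2 − ρ1
  [ 1   1/2   4   1/2 ]
  [ 0  -1/2  -1  -1/2 ]
  [ 2     0   6     1 ]
ρ3 := ρ3 − 2·ρ1
  [ 1   1/2   4   1/2 ]
  [ 0  -1/2  -1  -1/2 ]
  [ 0    -1  -2     0 ]
ρ2 := -2·ρ2
  [ 1  1/2   4  1/2 ]
  [ 0    1   2    1 ]
  [ 0   -1  -2    0 ]
ρ3 := ρ3 + ρ2
  [ 1  1/2  4  1/2 ]
  [ 0    1  2    1 ]
  [ 0    0  0    1 ]
ρ2 := ρ2 − ρ3
  [ 1  1/2  4  1/2 ]
  [ 0    1  2    0 ]
  [ 0    0  0    1 ]
ρ1 := ρ1 − 1/2·ρ3
  [ 1  1/2  4  0 ]
  [ 0    1  2  0 ]
  [ 0    0  0  1 ]
ρ1 := ρ1 − 1/2·ρ2
  [ 1  0  3  0 ]
  [ 0  1  2  0 ]
  [ 0  0  0  1 ]

[[1, 0, 3, 0], [0, 1, 2, 0], [0, 0, 0, 1]]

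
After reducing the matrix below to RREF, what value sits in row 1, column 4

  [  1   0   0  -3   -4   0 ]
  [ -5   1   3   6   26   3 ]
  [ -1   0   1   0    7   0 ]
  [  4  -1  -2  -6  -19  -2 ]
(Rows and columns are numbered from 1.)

ρ2 := ρ2 + 5·ρ1
  [  1   0   0  -3   -4   0 ]
  [  0   1   3  -9    6   3 ]
  [ -1   0   1   0    7   0 ]
  [  4  -1  -2  -6  -19  -2 ]
ρ3 := ρ3 + ρ1
  [ 1   0   0  -3   -4   0 ]
  [ 0   1   3  -9    6   3 ]
  [ 0   0   1  -3    3   0 ]
  [ 4  -1  -2  -6  -19  -2 ]
ρ4 := ρ4 − 4·ρ1
  [ 1   0   0  -3  -4   0 ]
  [ 0   1   3  -9   6   3 ]
  [ 0   0   1  -3   3   0 ]
  [ 0  -1  -2   6  -3  -2 ]
ρ4 := ρ4 + ρ2
  [ 1  0  0  -3  -4  0 ]
  [ 0  1  3  -9   6  3 ]
  [ 0  0  1  -3   3  0 ]
  [ 0  0  1  -3   3  1 ]
ρ4 := ρ4 − ρ3
  [ 1  0  0  -3  -4  0 ]
  [ 0  1  3  -9   6  3 ]
  [ 0  0  1  -3   3  0 ]
  [ 0  0  0   0   0  1 ]
ρ2 := ρ2 − 3·ρ4
  [ 1  0  0  -3  -4  0 ]
  [ 0  1  3  -9   6  0 ]
  [ 0  0  1  -3   3  0 ]
  [ 0  0  0   0   0  1 ]
ρ2 := ρ2 − 3·ρ3
  [ 1  0  0  -3  -4  0 ]
  [ 0  1  0   0  -3  0 ]
  [ 0  0  1  -3   3  0 ]
  [ 0  0  0   0   0  1 ]

-3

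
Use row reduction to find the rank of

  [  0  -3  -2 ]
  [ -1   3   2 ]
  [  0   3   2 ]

R1 <-> R2
  [ -1   3   2 ]
  [  0  -3  -2 ]
  [  0   3   2 ]
R1 → -1·R1
  [ 1  -3  -2 ]
  [ 0  -3  -2 ]
  [ 0   3   2 ]
R2 → -1/3·R2
  [ 1  -3   -2 ]
  [ 0   1  2/3 ]
  [ 0   3    2 ]
R3 → R3 − 3·R2
  [ 1  -3   -2 ]
  [ 0   1  2/3 ]
  [ 0   0    0 ]
R1 → R1 + 3·R2
  [ 1  0    0 ]
  [ 0  1  2/3 ]
  [ 0  0    0 ]
The reduced form has 2 nonzero rows.

rank = 2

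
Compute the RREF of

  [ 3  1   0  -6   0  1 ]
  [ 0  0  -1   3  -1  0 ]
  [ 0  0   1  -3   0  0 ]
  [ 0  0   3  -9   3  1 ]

[[1, 1/3, 0, -2, 0, 0], [0, 0, 1, -3, 0, 0], [0, 0, 0, 0, 1, 0], [0, 0, 0, 0, 0, 1]]

r1 -> 1/3·r1
  [ 1  1/3   0  -2   0  1/3 ]
  [ 0    0  -1   3  -1    0 ]
  [ 0    0   1  -3   0    0 ]
  [ 0    0   3  -9   3    1 ]
r2 -> -1·r2
  [ 1  1/3  0  -2  0  1/3 ]
  [ 0    0  1  -3  1    0 ]
  [ 0    0  1  -3  0    0 ]
  [ 0    0  3  -9  3    1 ]
r3 -> r3 − r2
  [ 1  1/3  0  -2   0  1/3 ]
  [ 0    0  1  -3   1    0 ]
  [ 0    0  0   0  -1    0 ]
  [ 0    0  3  -9   3    1 ]
r4 -> r4 − 3·r2
  [ 1  1/3  0  -2   0  1/3 ]
  [ 0    0  1  -3   1    0 ]
  [ 0    0  0   0  -1    0 ]
  [ 0    0  0   0   0    1 ]
r3 -> -1·r3
  [ 1  1/3  0  -2  0  1/3 ]
  [ 0    0  1  -3  1    0 ]
  [ 0    0  0   0  1    0 ]
  [ 0    0  0   0  0    1 ]
r1 -> r1 − 1/3·r4
  [ 1  1/3  0  -2  0  0 ]
  [ 0    0  1  -3  1  0 ]
  [ 0    0  0   0  1  0 ]
  [ 0    0  0   0  0  1 ]
r2 -> r2 − r3
  [ 1  1/3  0  -2  0  0 ]
  [ 0    0  1  -3  0  0 ]
  [ 0    0  0   0  1  0 ]
  [ 0    0  0   0  0  1 ]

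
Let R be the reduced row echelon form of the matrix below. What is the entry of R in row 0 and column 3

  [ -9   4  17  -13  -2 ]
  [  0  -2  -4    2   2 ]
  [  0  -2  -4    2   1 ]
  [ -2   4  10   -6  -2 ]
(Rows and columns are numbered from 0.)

1

Multiply R1 by -1/9.
  [  1  -4/9  -17/9  13/9  2/9 ]
  [  0    -2     -4     2    2 ]
  [  0    -2     -4     2    1 ]
  [ -2     4     10    -6   -2 ]
Add 2 times R1 to R4.
  [ 1  -4/9  -17/9   13/9    2/9 ]
  [ 0    -2     -4      2      2 ]
  [ 0    -2     -4      2      1 ]
  [ 0  28/9   56/9  -28/9  -14/9 ]
Multiply R2 by -1/2.
  [ 1  -4/9  -17/9   13/9    2/9 ]
  [ 0     1      2     -1     -1 ]
  [ 0    -2     -4      2      1 ]
  [ 0  28/9   56/9  -28/9  -14/9 ]
Add 2 times R2 to R3.
  [ 1  -4/9  -17/9   13/9    2/9 ]
  [ 0     1      2     -1     -1 ]
  [ 0     0      0      0     -1 ]
  [ 0  28/9   56/9  -28/9  -14/9 ]
Subtract 28/9 times R2 from R4.
  [ 1  -4/9  -17/9  13/9   2/9 ]
  [ 0     1      2    -1    -1 ]
  [ 0     0      0     0    -1 ]
  [ 0     0      0     0  14/9 ]
Multiply R3 by -1.
  [ 1  -4/9  -17/9  13/9   2/9 ]
  [ 0     1      2    -1    -1 ]
  [ 0     0      0     0     1 ]
  [ 0     0      0     0  14/9 ]
Subtract 14/9 times R3 from R4.
  [ 1  -4/9  -17/9  13/9  2/9 ]
  [ 0     1      2    -1   -1 ]
  [ 0     0      0     0    1 ]
  [ 0     0      0     0    0 ]
Add R3 to R2.
  [ 1  -4/9  -17/9  13/9  2/9 ]
  [ 0     1      2    -1    0 ]
  [ 0     0      0     0    1 ]
  [ 0     0      0     0    0 ]
Subtract 2/9 times R3 from R1.
  [ 1  -4/9  -17/9  13/9  0 ]
  [ 0     1      2    -1  0 ]
  [ 0     0      0     0  1 ]
  [ 0     0      0     0  0 ]
Add 4/9 times R2 to R1.
  [ 1  0  -1   1  0 ]
  [ 0  1   2  -1  0 ]
  [ 0  0   0   0  1 ]
  [ 0  0   0   0  0 ]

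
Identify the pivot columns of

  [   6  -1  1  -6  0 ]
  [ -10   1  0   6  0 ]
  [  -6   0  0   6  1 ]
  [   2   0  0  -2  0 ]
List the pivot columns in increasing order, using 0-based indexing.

ρ1 → 1/6·ρ1
  [   1  -1/6  1/6  -1  0 ]
  [ -10     1    0   6  0 ]
  [  -6     0    0   6  1 ]
  [   2     0    0  -2  0 ]
ρ2 → ρ2 + 10·ρ1
  [  1  -1/6  1/6  -1  0 ]
  [  0  -2/3  5/3  -4  0 ]
  [ -6     0    0   6  1 ]
  [  2     0    0  -2  0 ]
ρ3 → ρ3 + 6·ρ1
  [ 1  -1/6  1/6  -1  0 ]
  [ 0  -2/3  5/3  -4  0 ]
  [ 0    -1    1   0  1 ]
  [ 2     0    0  -2  0 ]
ρ4 → ρ4 − 2·ρ1
  [ 1  -1/6   1/6  -1  0 ]
  [ 0  -2/3   5/3  -4  0 ]
  [ 0    -1     1   0  1 ]
  [ 0   1/3  -1/3   0  0 ]
ρ2 → -3/2·ρ2
  [ 1  -1/6   1/6  -1  0 ]
  [ 0     1  -5/2   6  0 ]
  [ 0    -1     1   0  1 ]
  [ 0   1/3  -1/3   0  0 ]
ρ3 → ρ3 + ρ2
  [ 1  -1/6   1/6  -1  0 ]
  [ 0     1  -5/2   6  0 ]
  [ 0     0  -3/2   6  1 ]
  [ 0   1/3  -1/3   0  0 ]
ρ4 → ρ4 − 1/3·ρ2
  [ 1  -1/6   1/6  -1  0 ]
  [ 0     1  -5/2   6  0 ]
  [ 0     0  -3/2   6  1 ]
  [ 0     0   1/2  -2  0 ]
ρ3 → -2/3·ρ3
  [ 1  -1/6   1/6  -1     0 ]
  [ 0     1  -5/2   6     0 ]
  [ 0     0     1  -4  -2/3 ]
  [ 0     0   1/2  -2     0 ]
ρ4 → ρ4 − 1/2·ρ3
  [ 1  -1/6   1/6  -1     0 ]
  [ 0     1  -5/2   6     0 ]
  [ 0     0     1  -4  -2/3 ]
  [ 0     0     0   0   1/3 ]
ρ4 → 3·ρ4
  [ 1  -1/6   1/6  -1     0 ]
  [ 0     1  -5/2   6     0 ]
  [ 0     0     1  -4  -2/3 ]
  [ 0     0     0   0     1 ]
ρ3 → ρ3 + 2/3·ρ4
  [ 1  -1/6   1/6  -1  0 ]
  [ 0     1  -5/2   6  0 ]
  [ 0     0     1  -4  0 ]
  [ 0     0     0   0  1 ]
ρ2 → ρ2 + 5/2·ρ3
  [ 1  -1/6  1/6  -1  0 ]
  [ 0     1    0  -4  0 ]
  [ 0     0    1  -4  0 ]
  [ 0     0    0   0  1 ]
ρ1 → ρ1 − 1/6·ρ3
  [ 1  -1/6  0  -1/3  0 ]
  [ 0     1  0    -4  0 ]
  [ 0     0  1    -4  0 ]
  [ 0     0  0     0  1 ]
ρ1 → ρ1 + 1/6·ρ2
  [ 1  0  0  -1  0 ]
  [ 0  1  0  -4  0 ]
  [ 0  0  1  -4  0 ]
  [ 0  0  0   0  1 ]
Pivot columns are the columns containing a leading 1.

0, 1, 2, 4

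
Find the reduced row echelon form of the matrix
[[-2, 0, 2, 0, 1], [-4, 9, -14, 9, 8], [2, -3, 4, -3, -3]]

Multiply R1 by -1/2.
Add 4 times R1 to R2.
Subtract 2 times R1 from R3.
Multiply R2 by 1/9.
Add 3 times R2 to R3.

[[1, 0, -1, 0, -1/2], [0, 1, -2, 1, 2/3], [0, 0, 0, 0, 0]]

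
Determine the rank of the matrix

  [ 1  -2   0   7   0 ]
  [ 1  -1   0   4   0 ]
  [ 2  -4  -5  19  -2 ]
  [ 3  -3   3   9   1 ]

rank = 4

R2 := R2 − R1
  [ 1  -2   0   7   0 ]
  [ 0   1   0  -3   0 ]
  [ 2  -4  -5  19  -2 ]
  [ 3  -3   3   9   1 ]
R3 := R3 − 2·R1
  [ 1  -2   0   7   0 ]
  [ 0   1   0  -3   0 ]
  [ 0   0  -5   5  -2 ]
  [ 3  -3   3   9   1 ]
R4 := R4 − 3·R1
  [ 1  -2   0    7   0 ]
  [ 0   1   0   -3   0 ]
  [ 0   0  -5    5  -2 ]
  [ 0   3   3  -12   1 ]
R4 := R4 − 3·R2
  [ 1  -2   0   7   0 ]
  [ 0   1   0  -3   0 ]
  [ 0   0  -5   5  -2 ]
  [ 0   0   3  -3   1 ]
R3 := -1/5·R3
  [ 1  -2  0   7    0 ]
  [ 0   1  0  -3    0 ]
  [ 0   0  1  -1  2/5 ]
  [ 0   0  3  -3    1 ]
R4 := R4 − 3·R3
  [ 1  -2  0   7     0 ]
  [ 0   1  0  -3     0 ]
  [ 0   0  1  -1   2/5 ]
  [ 0   0  0   0  -1/5 ]
R4 := -5·R4
  [ 1  -2  0   7    0 ]
  [ 0   1  0  -3    0 ]
  [ 0   0  1  -1  2/5 ]
  [ 0   0  0   0    1 ]
R3 := R3 − 2/5·R4
  [ 1  -2  0   7  0 ]
  [ 0   1  0  -3  0 ]
  [ 0   0  1  -1  0 ]
  [ 0   0  0   0  1 ]
R1 := R1 + 2·R2
  [ 1  0  0   1  0 ]
  [ 0  1  0  -3  0 ]
  [ 0  0  1  -1  0 ]
  [ 0  0  0   0  1 ]
The reduced form has 4 nonzero rows.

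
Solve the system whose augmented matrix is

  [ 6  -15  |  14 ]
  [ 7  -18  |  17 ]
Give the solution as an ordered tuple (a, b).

(-1, -4/3)

R1 ← 1/6·R1
  [ 1  -5/2  |  7/3 ]
  [ 7   -18  |   17 ]
R2 ← R2 − 7·R1
  [ 1  -5/2  |  7/3 ]
  [ 0  -1/2  |  2/3 ]
R2 ← -2·R2
  [ 1  -5/2  |   7/3 ]
  [ 0     1  |  -4/3 ]
R1 ← R1 + 5/2·R2
  [ 1  0  |    -1 ]
  [ 0  1  |  -4/3 ]
Reading off the last column: a = -1, b = -4/3.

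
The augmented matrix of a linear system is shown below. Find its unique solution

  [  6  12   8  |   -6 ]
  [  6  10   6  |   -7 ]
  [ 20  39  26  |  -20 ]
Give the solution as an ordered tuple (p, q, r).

Multiply R1 by 1/6.
Subtract 6 times R1 from R2.
Subtract 20 times R1 from R3.
Multiply R2 by -1/2.
Add R2 to R3.
Multiply R3 by 3.
Subtract R3 from R2.
Subtract 4/3 times R3 from R1.
Subtract 2 times R2 from R1.
Reading off the last column: p = -1, q = -1, r = 3/2.

(-1, -1, 3/2)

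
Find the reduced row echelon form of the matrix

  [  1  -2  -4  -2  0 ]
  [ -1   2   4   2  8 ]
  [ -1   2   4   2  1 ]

[[1, -2, -4, -2, 0], [0, 0, 0, 0, 1], [0, 0, 0, 0, 0]]

R2 -> R2 + R1
  [  1  -2  -4  -2  0 ]
  [  0   0   0   0  8 ]
  [ -1   2   4   2  1 ]
R3 -> R3 + R1
  [ 1  -2  -4  -2  0 ]
  [ 0   0   0   0  8 ]
  [ 0   0   0   0  1 ]
R2 -> 1/8·R2
  [ 1  -2  -4  -2  0 ]
  [ 0   0   0   0  1 ]
  [ 0   0   0   0  1 ]
R3 -> R3 − R2
  [ 1  -2  -4  -2  0 ]
  [ 0   0   0   0  1 ]
  [ 0   0   0   0  0 ]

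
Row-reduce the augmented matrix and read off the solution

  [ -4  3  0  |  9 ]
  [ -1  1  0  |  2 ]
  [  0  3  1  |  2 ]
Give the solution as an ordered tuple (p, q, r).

(-3, -1, 5)

ρ1 -> -1/4·ρ1
  [  1  -3/4  0  |  -9/4 ]
  [ -1     1  0  |     2 ]
  [  0     3  1  |     2 ]
ρ2 -> ρ2 + ρ1
  [ 1  -3/4  0  |  -9/4 ]
  [ 0   1/4  0  |  -1/4 ]
  [ 0     3  1  |     2 ]
ρ2 -> 4·ρ2
  [ 1  -3/4  0  |  -9/4 ]
  [ 0     1  0  |    -1 ]
  [ 0     3  1  |     2 ]
ρ3 -> ρ3 − 3·ρ2
  [ 1  -3/4  0  |  -9/4 ]
  [ 0     1  0  |    -1 ]
  [ 0     0  1  |     5 ]
ρ1 -> ρ1 + 3/4·ρ2
  [ 1  0  0  |  -3 ]
  [ 0  1  0  |  -1 ]
  [ 0  0  1  |   5 ]
Reading off the last column: p = -3, q = -1, r = 5.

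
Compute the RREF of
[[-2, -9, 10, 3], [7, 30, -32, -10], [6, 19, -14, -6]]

r1 → -1/2·r1
r2 → r2 − 7·r1
r3 → r3 − 6·r1
r2 → -2/3·r2
r3 → r3 + 8·r2
r3 → 3·r3
r2 → r2 + 1/3·r3
r1 → r1 + 3/2·r3
r1 → r1 − 9/2·r2

[[1, 0, 4, 0], [0, 1, -2, 0], [0, 0, 0, 1]]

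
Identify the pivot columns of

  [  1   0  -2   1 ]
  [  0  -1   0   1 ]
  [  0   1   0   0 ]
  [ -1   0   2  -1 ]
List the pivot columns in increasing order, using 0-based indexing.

0, 1, 3

R4 ← R4 + R1
R2 ← -1·R2
R3 ← R3 − R2
R2 ← R2 + R3
R1 ← R1 − R3
Pivot columns are the columns containing a leading 1.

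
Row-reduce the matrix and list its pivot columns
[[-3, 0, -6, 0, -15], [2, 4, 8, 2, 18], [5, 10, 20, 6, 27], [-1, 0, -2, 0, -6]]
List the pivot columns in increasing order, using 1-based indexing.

1, 2, 4, 5

ρ1 ← -1/3·ρ1
ρ2 ← ρ2 − 2·ρ1
ρ3 ← ρ3 − 5·ρ1
ρ4 ← ρ4 + ρ1
ρ2 ← 1/4·ρ2
ρ3 ← ρ3 − 10·ρ2
ρ4 ← -1·ρ4
ρ3 ← ρ3 + 18·ρ4
ρ2 ← ρ2 − 2·ρ4
ρ1 ← ρ1 − 5·ρ4
ρ2 ← ρ2 − 1/2·ρ3
Pivot columns are the columns containing a leading 1.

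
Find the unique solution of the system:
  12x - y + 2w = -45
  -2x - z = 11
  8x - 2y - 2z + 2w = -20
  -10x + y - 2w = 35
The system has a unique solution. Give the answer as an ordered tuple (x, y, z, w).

Form the augmented matrix and row-reduce:
  [  12  -1   0   2  |  -45 ]
  [  -2   0  -1   0  |   11 ]
  [   8  -2  -2   2  |  -20 ]
  [ -10   1   0  -2  |   35 ]
R1 ← 1/12·R1
  [   1  -1/12   0  1/6  |  -15/4 ]
  [  -2      0  -1    0  |     11 ]
  [   8     -2  -2    2  |    -20 ]
  [ -10      1   0   -2  |     35 ]
R2 ← R2 + 2·R1
  [   1  -1/12   0  1/6  |  -15/4 ]
  [   0   -1/6  -1  1/3  |    7/2 ]
  [   8     -2  -2    2  |    -20 ]
  [ -10      1   0   -2  |     35 ]
R3 ← R3 − 8·R1
  [   1  -1/12   0  1/6  |  -15/4 ]
  [   0   -1/6  -1  1/3  |    7/2 ]
  [   0   -4/3  -2  2/3  |     10 ]
  [ -10      1   0   -2  |     35 ]
R4 ← R4 + 10·R1
  [ 1  -1/12   0   1/6  |  -15/4 ]
  [ 0   -1/6  -1   1/3  |    7/2 ]
  [ 0   -4/3  -2   2/3  |     10 ]
  [ 0    1/6   0  -1/3  |   -5/2 ]
R2 ← -6·R2
  [ 1  -1/12   0   1/6  |  -15/4 ]
  [ 0      1   6    -2  |    -21 ]
  [ 0   -4/3  -2   2/3  |     10 ]
  [ 0    1/6   0  -1/3  |   -5/2 ]
R3 ← R3 + 4/3·R2
  [ 1  -1/12  0   1/6  |  -15/4 ]
  [ 0      1  6    -2  |    -21 ]
  [ 0      0  6    -2  |    -18 ]
  [ 0    1/6  0  -1/3  |   -5/2 ]
R4 ← R4 − 1/6·R2
  [ 1  -1/12   0  1/6  |  -15/4 ]
  [ 0      1   6   -2  |    -21 ]
  [ 0      0   6   -2  |    -18 ]
  [ 0      0  -1    0  |      1 ]
R3 ← 1/6·R3
  [ 1  -1/12   0   1/6  |  -15/4 ]
  [ 0      1   6    -2  |    -21 ]
  [ 0      0   1  -1/3  |     -3 ]
  [ 0      0  -1     0  |      1 ]
R4 ← R4 + R3
  [ 1  -1/12  0   1/6  |  -15/4 ]
  [ 0      1  6    -2  |    -21 ]
  [ 0      0  1  -1/3  |     -3 ]
  [ 0      0  0  -1/3  |     -2 ]
R4 ← -3·R4
  [ 1  -1/12  0   1/6  |  -15/4 ]
  [ 0      1  6    -2  |    -21 ]
  [ 0      0  1  -1/3  |     -3 ]
  [ 0      0  0     1  |      6 ]
R3 ← R3 + 1/3·R4
  [ 1  -1/12  0  1/6  |  -15/4 ]
  [ 0      1  6   -2  |    -21 ]
  [ 0      0  1    0  |     -1 ]
  [ 0      0  0    1  |      6 ]
R2 ← R2 + 2·R4
  [ 1  -1/12  0  1/6  |  -15/4 ]
  [ 0      1  6    0  |     -9 ]
  [ 0      0  1    0  |     -1 ]
  [ 0      0  0    1  |      6 ]
R1 ← R1 − 1/6·R4
  [ 1  -1/12  0  0  |  -19/4 ]
  [ 0      1  6  0  |     -9 ]
  [ 0      0  1  0  |     -1 ]
  [ 0      0  0  1  |      6 ]
R2 ← R2 − 6·R3
  [ 1  -1/12  0  0  |  -19/4 ]
  [ 0      1  0  0  |     -3 ]
  [ 0      0  1  0  |     -1 ]
  [ 0      0  0  1  |      6 ]
R1 ← R1 + 1/12·R2
  [ 1  0  0  0  |  -5 ]
  [ 0  1  0  0  |  -3 ]
  [ 0  0  1  0  |  -1 ]
  [ 0  0  0  1  |   6 ]
Reading off the last column: x = -5, y = -3, z = -1, w = 6.

(-5, -3, -1, 6)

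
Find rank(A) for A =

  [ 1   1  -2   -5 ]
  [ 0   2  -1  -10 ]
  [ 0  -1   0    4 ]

r2 -> 1/2·r2
  [ 1   1    -2  -5 ]
  [ 0   1  -1/2  -5 ]
  [ 0  -1     0   4 ]
r3 -> r3 + r2
  [ 1  1    -2  -5 ]
  [ 0  1  -1/2  -5 ]
  [ 0  0  -1/2  -1 ]
r3 -> -2·r3
  [ 1  1    -2  -5 ]
  [ 0  1  -1/2  -5 ]
  [ 0  0     1   2 ]
r2 -> r2 + 1/2·r3
  [ 1  1  -2  -5 ]
  [ 0  1   0  -4 ]
  [ 0  0   1   2 ]
r1 -> r1 + 2·r3
  [ 1  1  0  -1 ]
  [ 0  1  0  -4 ]
  [ 0  0  1   2 ]
r1 -> r1 − r2
  [ 1  0  0   3 ]
  [ 0  1  0  -4 ]
  [ 0  0  1   2 ]
The reduced form has 3 nonzero rows.

rank = 3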